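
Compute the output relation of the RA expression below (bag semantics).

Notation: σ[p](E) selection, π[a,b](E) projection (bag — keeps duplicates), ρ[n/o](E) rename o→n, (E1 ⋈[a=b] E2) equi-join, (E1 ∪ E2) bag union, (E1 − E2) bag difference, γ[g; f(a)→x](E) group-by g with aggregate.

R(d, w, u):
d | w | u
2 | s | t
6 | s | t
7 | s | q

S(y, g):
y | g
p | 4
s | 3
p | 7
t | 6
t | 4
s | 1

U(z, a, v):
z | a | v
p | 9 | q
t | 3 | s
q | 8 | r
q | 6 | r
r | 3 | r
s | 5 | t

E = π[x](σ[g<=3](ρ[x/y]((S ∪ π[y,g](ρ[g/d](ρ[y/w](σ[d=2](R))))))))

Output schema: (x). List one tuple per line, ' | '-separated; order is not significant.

Row counts bottom-up:
  S → 6
  R → 3
  σ[d=2](R) → 1
  ρ[y/w](σ[d=2](R)) → 1
  ρ[g/d](ρ[y/w](σ[d=2](R))) → 1
  π[y,g](ρ[g/d](ρ[y/w](σ[d=2](R)))) → 1
  (S ∪ π[y,g](ρ[g/d](ρ[y/w](σ[d=2](R))))) → 7
  ρ[x/y]((S ∪ π[y,g](ρ[g/d](ρ[y/w](σ[d=2](R)))))) → 7
  σ[g<=3](ρ[x/y]((S ∪ π[y,g](ρ[g/d](ρ[y/w](σ[d=2](R))))))) → 3
  π[x](σ[g<=3](ρ[x/y]((S ∪ π[y,g](ρ[g/d](ρ[y/w](σ[d=2](R)))))))) → 3

== RESULT ==
x
s
s
s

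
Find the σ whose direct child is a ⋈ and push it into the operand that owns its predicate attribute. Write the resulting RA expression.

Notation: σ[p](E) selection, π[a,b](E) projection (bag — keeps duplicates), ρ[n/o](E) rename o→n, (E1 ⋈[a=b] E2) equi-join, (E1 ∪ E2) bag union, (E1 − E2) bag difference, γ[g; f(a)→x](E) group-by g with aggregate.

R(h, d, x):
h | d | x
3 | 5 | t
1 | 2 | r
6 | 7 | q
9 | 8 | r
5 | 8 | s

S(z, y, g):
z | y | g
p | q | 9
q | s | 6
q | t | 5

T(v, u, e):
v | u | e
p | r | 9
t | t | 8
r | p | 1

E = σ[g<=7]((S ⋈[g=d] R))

σ filters on g, owned by the left side.
E' = (σ[g<=7](S) ⋈[g=d] R)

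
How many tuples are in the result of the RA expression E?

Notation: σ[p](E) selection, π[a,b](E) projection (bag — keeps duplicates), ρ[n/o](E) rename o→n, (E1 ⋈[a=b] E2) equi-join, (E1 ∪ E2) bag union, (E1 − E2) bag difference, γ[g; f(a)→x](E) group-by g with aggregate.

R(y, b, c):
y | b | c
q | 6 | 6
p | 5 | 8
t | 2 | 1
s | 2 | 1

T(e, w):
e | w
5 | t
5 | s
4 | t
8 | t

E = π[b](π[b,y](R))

Subexpression sizes:
  R → 4
  π[b,y](R) → 4
  π[b](π[b,y](R)) → 4

|E| = 4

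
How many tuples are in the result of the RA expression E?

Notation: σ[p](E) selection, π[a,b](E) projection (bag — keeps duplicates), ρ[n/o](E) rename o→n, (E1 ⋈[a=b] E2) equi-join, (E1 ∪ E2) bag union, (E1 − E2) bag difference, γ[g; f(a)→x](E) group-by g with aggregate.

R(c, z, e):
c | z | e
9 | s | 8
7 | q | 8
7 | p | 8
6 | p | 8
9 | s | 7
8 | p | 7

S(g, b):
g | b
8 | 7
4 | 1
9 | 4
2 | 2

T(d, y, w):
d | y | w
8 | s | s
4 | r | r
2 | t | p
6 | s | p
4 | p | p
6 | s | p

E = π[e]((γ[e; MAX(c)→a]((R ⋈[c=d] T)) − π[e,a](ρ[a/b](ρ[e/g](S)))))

Subexpression sizes:
  R → 6
  T → 6
  (R ⋈[c=d] T) → 3
  γ[e; MAX(c)→a]((R ⋈[c=d] T)) → 2
  S → 4
  ρ[e/g](S) → 4
  ρ[a/b](ρ[e/g](S)) → 4
  π[e,a](ρ[a/b](ρ[e/g](S))) → 4
  (γ[e; MAX(c)→a]((R ⋈[c=d] T)) − π[e,a](ρ[a/b](ρ[e/g](S)))) → 2
  π[e]((γ[e; MAX(c)→a]((R ⋈[c=d] T)) − π[e,a](ρ[a/b](ρ[e/g](S))))) → 2

|E| = 2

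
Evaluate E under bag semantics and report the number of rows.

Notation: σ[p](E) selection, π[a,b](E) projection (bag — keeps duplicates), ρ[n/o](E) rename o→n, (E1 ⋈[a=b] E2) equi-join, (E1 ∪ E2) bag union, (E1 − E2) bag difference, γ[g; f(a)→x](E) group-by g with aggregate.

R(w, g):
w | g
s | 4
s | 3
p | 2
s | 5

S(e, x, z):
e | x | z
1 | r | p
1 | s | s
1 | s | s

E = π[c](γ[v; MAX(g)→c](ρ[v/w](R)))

Row counts bottom-up:
  R → 4
  ρ[v/w](R) → 4
  γ[v; MAX(g)→c](ρ[v/w](R)) → 2
  π[c](γ[v; MAX(g)→c](ρ[v/w](R))) → 2

|E| = 2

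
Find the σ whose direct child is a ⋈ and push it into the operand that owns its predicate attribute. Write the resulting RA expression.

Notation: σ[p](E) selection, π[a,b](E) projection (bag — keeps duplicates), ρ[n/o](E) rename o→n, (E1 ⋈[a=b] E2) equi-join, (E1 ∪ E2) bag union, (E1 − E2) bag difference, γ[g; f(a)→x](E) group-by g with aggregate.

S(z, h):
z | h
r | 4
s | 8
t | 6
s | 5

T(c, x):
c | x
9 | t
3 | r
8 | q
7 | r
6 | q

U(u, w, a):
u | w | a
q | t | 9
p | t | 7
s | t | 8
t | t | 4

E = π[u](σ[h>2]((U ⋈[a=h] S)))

σ filters on h, owned by the right side.
E' = π[u]((U ⋈[a=h] σ[h>2](S)))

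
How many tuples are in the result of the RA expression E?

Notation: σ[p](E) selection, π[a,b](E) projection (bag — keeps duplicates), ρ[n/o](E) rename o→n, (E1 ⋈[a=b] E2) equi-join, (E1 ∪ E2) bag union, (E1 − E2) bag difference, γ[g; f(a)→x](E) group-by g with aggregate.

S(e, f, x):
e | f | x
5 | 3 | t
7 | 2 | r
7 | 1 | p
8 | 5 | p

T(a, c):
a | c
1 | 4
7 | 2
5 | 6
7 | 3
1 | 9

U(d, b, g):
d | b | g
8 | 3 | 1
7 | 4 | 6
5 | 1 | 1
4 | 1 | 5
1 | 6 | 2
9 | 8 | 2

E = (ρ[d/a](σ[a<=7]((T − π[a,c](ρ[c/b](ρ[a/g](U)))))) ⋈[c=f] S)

Subexpression sizes:
  T → 5
  U → 6
  ρ[a/g](U) → 6
  ρ[c/b](ρ[a/g](U)) → 6
  π[a,c](ρ[c/b](ρ[a/g](U))) → 6
  (T − π[a,c](ρ[c/b](ρ[a/g](U)))) → 5
  σ[a<=7]((T − π[a,c](ρ[c/b](ρ[a/g](U))))) → 5
  ρ[d/a](σ[a<=7]((T − π[a,c](ρ[c/b](ρ[a/g](U)))))) → 5
  S → 4
  (ρ[d/a](σ[a<=7]((T − π[a,c](ρ[c/b](ρ[a/g](U)))))) ⋈[c=f] S) → 2

|E| = 2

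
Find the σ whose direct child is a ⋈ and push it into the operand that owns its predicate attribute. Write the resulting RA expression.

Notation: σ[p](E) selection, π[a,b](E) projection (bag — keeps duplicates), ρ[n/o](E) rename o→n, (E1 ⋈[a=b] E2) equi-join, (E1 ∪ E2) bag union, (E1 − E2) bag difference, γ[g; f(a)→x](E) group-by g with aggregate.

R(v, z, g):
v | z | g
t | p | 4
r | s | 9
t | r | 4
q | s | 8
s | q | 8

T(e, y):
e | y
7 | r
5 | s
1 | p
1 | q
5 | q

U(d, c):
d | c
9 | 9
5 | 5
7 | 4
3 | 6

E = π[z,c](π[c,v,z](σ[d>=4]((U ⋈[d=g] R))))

σ filters on d, owned by the left side.
E' = π[z,c](π[c,v,z]((σ[d>=4](U) ⋈[d=g] R)))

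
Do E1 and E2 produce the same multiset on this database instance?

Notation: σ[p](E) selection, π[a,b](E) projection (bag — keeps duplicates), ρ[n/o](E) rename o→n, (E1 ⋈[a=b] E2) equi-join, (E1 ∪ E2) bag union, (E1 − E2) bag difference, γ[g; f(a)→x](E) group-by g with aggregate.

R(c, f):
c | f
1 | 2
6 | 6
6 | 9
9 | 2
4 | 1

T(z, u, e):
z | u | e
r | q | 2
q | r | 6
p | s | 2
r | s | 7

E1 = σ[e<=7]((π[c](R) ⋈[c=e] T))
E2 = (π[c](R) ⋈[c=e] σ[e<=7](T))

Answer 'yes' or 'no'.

E1 subexpression sizes:
  R → 5
  π[c](R) → 5
  T → 4
  (π[c](R) ⋈[c=e] T) → 2
  σ[e<=7]((π[c](R) ⋈[c=e] T)) → 2
E2 subexpression sizes:
  R → 5
  π[c](R) → 5
  T → 4
  σ[e<=7](T) → 4
  (π[c](R) ⋈[c=e] σ[e<=7](T)) → 2

E1 and E2 produce the same multiset:
c | z | u | e
6 | q | r | 6
6 | q | r | 6

yes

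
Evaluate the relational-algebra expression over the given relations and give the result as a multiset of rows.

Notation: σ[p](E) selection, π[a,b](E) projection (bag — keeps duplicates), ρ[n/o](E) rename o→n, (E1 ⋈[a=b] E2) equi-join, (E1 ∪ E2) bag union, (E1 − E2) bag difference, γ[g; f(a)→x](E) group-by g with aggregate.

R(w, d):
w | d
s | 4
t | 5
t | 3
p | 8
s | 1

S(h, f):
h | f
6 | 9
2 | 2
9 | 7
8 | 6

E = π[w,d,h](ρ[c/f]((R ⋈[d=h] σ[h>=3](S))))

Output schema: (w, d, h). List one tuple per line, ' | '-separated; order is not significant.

Row counts bottom-up:
  R → 5
  S → 4
  σ[h>=3](S) → 3
  (R ⋈[d=h] σ[h>=3](S)) → 1
  ρ[c/f]((R ⋈[d=h] σ[h>=3](S))) → 1
  π[w,d,h](ρ[c/f]((R ⋈[d=h] σ[h>=3](S)))) → 1

== RESULT ==
w | d | h
p | 8 | 8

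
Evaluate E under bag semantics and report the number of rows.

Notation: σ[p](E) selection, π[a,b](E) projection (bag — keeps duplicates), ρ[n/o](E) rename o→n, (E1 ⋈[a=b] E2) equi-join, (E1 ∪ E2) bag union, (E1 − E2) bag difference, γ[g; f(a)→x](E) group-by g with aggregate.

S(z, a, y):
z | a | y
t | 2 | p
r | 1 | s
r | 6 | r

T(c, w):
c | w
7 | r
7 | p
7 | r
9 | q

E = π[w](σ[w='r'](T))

Row counts bottom-up:
  T → 4
  σ[w='r'](T) → 2
  π[w](σ[w='r'](T)) → 2

|E| = 2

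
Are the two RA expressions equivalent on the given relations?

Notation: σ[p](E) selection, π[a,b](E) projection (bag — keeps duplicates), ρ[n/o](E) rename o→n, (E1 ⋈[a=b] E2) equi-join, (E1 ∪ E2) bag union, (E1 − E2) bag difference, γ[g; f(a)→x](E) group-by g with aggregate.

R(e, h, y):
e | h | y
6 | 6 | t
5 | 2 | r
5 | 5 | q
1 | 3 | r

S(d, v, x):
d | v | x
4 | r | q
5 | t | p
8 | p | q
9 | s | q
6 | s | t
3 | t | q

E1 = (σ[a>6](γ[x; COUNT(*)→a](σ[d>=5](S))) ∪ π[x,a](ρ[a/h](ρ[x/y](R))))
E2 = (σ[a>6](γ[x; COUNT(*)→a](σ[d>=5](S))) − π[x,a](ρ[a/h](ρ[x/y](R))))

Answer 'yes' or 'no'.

E1 row counts bottom-up:
  S → 6
  σ[d>=5](S) → 4
  γ[x; COUNT(*)→a](σ[d>=5](S)) → 3
  σ[a>6](γ[x; COUNT(*)→a](σ[d>=5](S))) → 0
  R → 4
  ρ[x/y](R) → 4
  ρ[a/h](ρ[x/y](R)) → 4
  π[x,a](ρ[a/h](ρ[x/y](R))) → 4
  (σ[a>6](γ[x; COUNT(*)→a](σ[d>=5](S))) ∪ π[x,a](ρ[a/h](ρ[x/y](R)))) → 4
E2 row counts bottom-up:
  S → 6
  σ[d>=5](S) → 4
  γ[x; COUNT(*)→a](σ[d>=5](S)) → 3
  σ[a>6](γ[x; COUNT(*)→a](σ[d>=5](S))) → 0
  R → 4
  ρ[x/y](R) → 4
  ρ[a/h](ρ[x/y](R)) → 4
  π[x,a](ρ[a/h](ρ[x/y](R))) → 4
  (σ[a>6](γ[x; COUNT(*)→a](σ[d>=5](S))) − π[x,a](ρ[a/h](ρ[x/y](R)))) → 0

E1 result:
x | a
q | 5
r | 2
r | 3
t | 6
E2 result:
x | a
(0 rows)
Witness: ('r', 2) appears 1× in E1 but 0× in E2.

no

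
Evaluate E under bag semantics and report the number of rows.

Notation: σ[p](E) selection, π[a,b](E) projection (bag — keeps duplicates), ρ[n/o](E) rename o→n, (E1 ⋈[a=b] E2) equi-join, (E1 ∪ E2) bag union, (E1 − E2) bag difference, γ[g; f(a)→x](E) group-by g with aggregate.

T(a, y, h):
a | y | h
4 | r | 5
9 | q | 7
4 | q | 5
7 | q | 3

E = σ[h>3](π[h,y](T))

Per-node cardinality:
  T → 4
  π[h,y](T) → 4
  σ[h>3](π[h,y](T)) → 3

|E| = 3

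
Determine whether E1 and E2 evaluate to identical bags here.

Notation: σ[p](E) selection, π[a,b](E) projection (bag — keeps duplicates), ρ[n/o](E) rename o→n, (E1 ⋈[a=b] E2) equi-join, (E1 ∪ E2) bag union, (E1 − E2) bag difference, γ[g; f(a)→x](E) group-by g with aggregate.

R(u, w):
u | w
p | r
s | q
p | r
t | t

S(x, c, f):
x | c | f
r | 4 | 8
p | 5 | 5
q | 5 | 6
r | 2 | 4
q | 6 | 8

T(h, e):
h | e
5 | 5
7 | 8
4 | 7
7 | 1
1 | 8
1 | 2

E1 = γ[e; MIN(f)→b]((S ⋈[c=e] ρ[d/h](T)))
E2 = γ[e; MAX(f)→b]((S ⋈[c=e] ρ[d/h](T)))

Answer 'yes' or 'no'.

E1 per-node cardinality:
  S → 5
  T → 6
  ρ[d/h](T) → 6
  (S ⋈[c=e] ρ[d/h](T)) → 3
  γ[e; MIN(f)→b]((S ⋈[c=e] ρ[d/h](T))) → 2
E2 per-node cardinality:
  S → 5
  T → 6
  ρ[d/h](T) → 6
  (S ⋈[c=e] ρ[d/h](T)) → 3
  γ[e; MAX(f)→b]((S ⋈[c=e] ρ[d/h](T))) → 2

E1 result:
e | b
2 | 4
5 | 5
E2 result:
e | b
2 | 4
5 | 6
Witness: (5, 5) appears 1× in E1 but 0× in E2.

no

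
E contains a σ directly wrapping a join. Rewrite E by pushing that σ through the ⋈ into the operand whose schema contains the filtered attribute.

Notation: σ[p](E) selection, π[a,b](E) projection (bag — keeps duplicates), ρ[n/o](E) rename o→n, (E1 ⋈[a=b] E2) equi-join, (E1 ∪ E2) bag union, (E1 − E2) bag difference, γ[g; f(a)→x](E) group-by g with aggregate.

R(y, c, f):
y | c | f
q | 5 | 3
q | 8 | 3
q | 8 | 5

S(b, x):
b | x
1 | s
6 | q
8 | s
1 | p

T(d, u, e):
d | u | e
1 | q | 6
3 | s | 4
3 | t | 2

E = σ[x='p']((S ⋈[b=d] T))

σ filters on x, owned by the left side.
E' = (σ[x='p'](S) ⋈[b=d] T)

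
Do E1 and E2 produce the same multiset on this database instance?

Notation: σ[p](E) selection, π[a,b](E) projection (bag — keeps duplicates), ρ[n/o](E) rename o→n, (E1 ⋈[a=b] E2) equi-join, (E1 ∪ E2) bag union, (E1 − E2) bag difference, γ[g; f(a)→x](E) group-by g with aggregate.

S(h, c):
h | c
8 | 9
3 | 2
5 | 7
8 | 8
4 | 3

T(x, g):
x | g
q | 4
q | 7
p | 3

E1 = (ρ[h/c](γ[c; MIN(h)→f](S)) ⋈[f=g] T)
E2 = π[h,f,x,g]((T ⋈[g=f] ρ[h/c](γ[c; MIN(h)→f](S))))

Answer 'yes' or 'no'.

E1 row counts bottom-up:
  S → 5
  γ[c; MIN(h)→f](S) → 5
  ρ[h/c](γ[c; MIN(h)→f](S)) → 5
  T → 3
  (ρ[h/c](γ[c; MIN(h)→f](S)) ⋈[f=g] T) → 2
E2 row counts bottom-up:
  T → 3
  S → 5
  γ[c; MIN(h)→f](S) → 5
  ρ[h/c](γ[c; MIN(h)→f](S)) → 5
  (T ⋈[g=f] ρ[h/c](γ[c; MIN(h)→f](S))) → 2
  π[h,f,x,g]((T ⋈[g=f] ρ[h/c](γ[c; MIN(h)→f](S)))) → 2

E1 and E2 produce the same multiset:
h | f | x | g
2 | 3 | p | 3
3 | 4 | q | 4

yes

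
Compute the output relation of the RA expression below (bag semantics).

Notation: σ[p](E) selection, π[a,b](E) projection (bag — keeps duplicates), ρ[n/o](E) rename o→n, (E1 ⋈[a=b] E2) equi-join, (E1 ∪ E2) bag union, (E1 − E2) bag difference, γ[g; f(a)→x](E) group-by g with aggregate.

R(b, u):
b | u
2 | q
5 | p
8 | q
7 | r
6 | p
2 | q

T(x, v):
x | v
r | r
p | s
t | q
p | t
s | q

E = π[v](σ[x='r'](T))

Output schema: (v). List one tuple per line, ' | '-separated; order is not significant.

Subexpression sizes:
  T → 5
  σ[x='r'](T) → 1
  π[v](σ[x='r'](T)) → 1

== RESULT ==
v
r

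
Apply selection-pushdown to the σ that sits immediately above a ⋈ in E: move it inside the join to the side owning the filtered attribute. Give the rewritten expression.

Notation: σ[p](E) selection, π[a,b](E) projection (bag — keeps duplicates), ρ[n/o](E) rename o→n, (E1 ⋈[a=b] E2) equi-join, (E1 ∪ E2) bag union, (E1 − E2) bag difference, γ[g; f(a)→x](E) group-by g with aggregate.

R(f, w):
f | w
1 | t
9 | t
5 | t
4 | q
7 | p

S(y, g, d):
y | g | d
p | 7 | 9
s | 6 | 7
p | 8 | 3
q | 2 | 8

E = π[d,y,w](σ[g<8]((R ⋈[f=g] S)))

σ filters on g, owned by the right side.
E' = π[d,y,w]((R ⋈[f=g] σ[g<8](S)))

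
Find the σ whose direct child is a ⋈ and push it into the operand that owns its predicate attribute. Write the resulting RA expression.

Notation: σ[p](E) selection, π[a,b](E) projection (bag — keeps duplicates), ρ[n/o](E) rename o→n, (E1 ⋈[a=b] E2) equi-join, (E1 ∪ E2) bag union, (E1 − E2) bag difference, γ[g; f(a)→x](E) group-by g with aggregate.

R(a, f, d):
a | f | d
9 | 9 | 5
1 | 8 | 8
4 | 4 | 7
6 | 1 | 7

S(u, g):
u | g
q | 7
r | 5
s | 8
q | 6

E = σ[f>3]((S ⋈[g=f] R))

σ filters on f, owned by the right side.
E' = (S ⋈[g=f] σ[f>3](R))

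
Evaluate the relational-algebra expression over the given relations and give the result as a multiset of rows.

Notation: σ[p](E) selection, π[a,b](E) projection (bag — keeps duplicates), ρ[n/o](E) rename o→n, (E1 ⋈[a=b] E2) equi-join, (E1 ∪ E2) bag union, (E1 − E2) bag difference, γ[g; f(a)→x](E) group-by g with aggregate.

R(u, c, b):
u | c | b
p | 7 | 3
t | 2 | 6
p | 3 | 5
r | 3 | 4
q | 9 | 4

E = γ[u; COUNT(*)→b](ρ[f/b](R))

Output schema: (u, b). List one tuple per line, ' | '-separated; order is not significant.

Row counts bottom-up:
  R → 5
  ρ[f/b](R) → 5
  γ[u; COUNT(*)→b](ρ[f/b](R)) → 4

== RESULT ==
u | b
p | 2
q | 1
r | 1
t | 1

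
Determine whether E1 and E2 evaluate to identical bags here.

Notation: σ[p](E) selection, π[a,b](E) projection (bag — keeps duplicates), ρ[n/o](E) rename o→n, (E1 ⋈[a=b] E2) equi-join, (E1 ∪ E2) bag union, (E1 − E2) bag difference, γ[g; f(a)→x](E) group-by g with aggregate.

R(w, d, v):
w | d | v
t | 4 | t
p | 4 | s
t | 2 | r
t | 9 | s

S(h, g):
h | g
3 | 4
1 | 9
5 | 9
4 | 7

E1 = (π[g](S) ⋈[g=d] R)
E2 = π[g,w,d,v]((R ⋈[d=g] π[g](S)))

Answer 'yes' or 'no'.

E1 subexpression sizes:
  S → 4
  π[g](S) → 4
  R → 4
  (π[g](S) ⋈[g=d] R) → 4
E2 subexpression sizes:
  R → 4
  S → 4
  π[g](S) → 4
  (R ⋈[d=g] π[g](S)) → 4
  π[g,w,d,v]((R ⋈[d=g] π[g](S))) → 4

E1 and E2 produce the same multiset:
g | w | d | v
4 | p | 4 | s
4 | t | 4 | t
9 | t | 9 | s
9 | t | 9 | s

yes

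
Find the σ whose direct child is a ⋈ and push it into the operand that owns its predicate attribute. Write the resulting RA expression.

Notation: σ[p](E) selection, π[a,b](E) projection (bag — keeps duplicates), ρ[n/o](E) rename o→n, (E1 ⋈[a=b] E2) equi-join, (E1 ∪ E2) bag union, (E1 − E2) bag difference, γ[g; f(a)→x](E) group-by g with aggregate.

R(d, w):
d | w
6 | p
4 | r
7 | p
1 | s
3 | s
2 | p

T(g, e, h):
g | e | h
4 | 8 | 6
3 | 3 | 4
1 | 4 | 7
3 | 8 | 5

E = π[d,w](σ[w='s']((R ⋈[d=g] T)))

σ filters on w, owned by the left side.
E' = π[d,w]((σ[w='s'](R) ⋈[d=g] T))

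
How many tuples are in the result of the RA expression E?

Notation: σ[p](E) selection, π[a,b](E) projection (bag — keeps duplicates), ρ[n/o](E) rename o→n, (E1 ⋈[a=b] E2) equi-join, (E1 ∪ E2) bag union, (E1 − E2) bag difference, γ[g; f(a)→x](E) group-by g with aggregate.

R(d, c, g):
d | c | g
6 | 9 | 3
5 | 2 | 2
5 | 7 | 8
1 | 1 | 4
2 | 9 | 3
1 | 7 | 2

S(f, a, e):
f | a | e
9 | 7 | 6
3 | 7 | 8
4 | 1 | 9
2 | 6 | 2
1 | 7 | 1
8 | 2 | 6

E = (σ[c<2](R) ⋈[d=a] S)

Subexpression sizes:
  R → 6
  σ[c<2](R) → 1
  S → 6
  (σ[c<2](R) ⋈[d=a] S) → 1

|E| = 1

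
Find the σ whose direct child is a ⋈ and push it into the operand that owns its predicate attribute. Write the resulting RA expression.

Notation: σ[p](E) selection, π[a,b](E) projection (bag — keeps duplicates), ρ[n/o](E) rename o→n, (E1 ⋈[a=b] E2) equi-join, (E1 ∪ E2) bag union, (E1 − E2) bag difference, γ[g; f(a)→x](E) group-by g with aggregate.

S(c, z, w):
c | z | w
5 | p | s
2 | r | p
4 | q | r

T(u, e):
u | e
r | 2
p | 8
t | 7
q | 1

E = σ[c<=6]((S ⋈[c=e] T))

σ filters on c, owned by the left side.
E' = (σ[c<=6](S) ⋈[c=e] T)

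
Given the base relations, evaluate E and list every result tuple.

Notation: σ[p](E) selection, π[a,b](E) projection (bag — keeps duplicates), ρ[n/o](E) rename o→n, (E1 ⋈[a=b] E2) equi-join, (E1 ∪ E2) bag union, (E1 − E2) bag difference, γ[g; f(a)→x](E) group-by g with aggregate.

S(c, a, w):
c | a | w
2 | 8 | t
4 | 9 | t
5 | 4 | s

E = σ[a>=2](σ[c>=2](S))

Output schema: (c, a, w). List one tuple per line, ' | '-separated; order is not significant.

Subexpression sizes:
  S → 3
  σ[c>=2](S) → 3
  σ[a>=2](σ[c>=2](S)) → 3

== RESULT ==
c | a | w
2 | 8 | t
4 | 9 | t
5 | 4 | s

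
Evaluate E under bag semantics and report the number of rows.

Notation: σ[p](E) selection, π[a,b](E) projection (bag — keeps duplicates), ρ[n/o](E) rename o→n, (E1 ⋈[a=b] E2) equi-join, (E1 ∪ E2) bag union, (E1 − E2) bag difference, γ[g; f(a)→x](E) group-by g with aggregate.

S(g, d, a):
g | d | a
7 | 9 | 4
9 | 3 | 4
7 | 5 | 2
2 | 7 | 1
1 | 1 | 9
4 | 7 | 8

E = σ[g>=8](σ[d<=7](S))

Subexpression sizes:
  S → 6
  σ[d<=7](S) → 5
  σ[g>=8](σ[d<=7](S)) → 1

|E| = 1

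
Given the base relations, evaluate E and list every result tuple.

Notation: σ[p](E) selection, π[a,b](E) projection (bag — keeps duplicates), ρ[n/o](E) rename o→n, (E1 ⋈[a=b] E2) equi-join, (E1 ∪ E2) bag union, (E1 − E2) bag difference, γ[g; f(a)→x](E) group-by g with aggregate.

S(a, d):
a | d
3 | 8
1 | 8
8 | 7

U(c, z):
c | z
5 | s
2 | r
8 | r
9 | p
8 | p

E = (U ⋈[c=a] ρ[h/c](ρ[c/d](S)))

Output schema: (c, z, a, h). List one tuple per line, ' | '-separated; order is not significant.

Row counts bottom-up:
  U → 5
  S → 3
  ρ[c/d](S) → 3
  ρ[h/c](ρ[c/d](S)) → 3
  (U ⋈[c=a] ρ[h/c](ρ[c/d](S))) → 2

== RESULT ==
c | z | a | h
8 | p | 8 | 7
8 | r | 8 | 7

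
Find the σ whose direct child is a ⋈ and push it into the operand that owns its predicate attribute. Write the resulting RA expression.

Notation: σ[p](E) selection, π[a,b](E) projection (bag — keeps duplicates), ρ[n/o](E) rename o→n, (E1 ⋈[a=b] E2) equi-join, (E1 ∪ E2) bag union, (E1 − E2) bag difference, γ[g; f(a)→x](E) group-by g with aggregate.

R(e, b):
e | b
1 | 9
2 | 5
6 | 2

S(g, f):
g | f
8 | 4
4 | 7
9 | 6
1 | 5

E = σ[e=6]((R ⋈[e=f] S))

σ filters on e, owned by the left side.
E' = (σ[e=6](R) ⋈[e=f] S)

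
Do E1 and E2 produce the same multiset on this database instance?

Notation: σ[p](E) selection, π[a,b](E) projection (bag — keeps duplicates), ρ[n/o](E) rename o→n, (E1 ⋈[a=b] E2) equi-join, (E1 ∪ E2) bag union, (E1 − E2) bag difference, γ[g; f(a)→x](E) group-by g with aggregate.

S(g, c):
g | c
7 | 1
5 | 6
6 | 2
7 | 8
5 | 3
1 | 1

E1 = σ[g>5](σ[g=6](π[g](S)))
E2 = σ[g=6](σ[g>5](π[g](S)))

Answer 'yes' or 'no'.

E1 subexpression sizes:
  S → 6
  π[g](S) → 6
  σ[g=6](π[g](S)) → 1
  σ[g>5](σ[g=6](π[g](S))) → 1
E2 subexpression sizes:
  S → 6
  π[g](S) → 6
  σ[g>5](π[g](S)) → 3
  σ[g=6](σ[g>5](π[g](S))) → 1

E1 and E2 produce the same multiset:
g
6

yes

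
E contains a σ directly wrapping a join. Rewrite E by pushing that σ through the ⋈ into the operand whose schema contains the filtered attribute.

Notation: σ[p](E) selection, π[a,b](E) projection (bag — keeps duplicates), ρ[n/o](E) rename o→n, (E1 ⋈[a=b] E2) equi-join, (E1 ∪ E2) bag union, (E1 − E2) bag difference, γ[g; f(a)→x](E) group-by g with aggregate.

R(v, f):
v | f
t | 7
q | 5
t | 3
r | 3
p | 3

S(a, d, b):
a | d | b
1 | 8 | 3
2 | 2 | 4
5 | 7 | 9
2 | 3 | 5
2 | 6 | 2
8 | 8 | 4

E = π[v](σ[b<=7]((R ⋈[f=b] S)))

σ filters on b, owned by the right side.
E' = π[v]((R ⋈[f=b] σ[b<=7](S)))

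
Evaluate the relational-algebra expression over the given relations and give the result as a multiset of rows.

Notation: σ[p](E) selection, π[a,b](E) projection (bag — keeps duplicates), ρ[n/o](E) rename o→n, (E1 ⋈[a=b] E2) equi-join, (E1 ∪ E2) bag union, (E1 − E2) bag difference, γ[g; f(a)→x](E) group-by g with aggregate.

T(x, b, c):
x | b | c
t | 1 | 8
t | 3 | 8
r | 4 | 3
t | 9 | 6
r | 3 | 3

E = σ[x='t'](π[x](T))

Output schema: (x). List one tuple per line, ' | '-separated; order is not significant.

Per-node cardinality:
  T → 5
  π[x](T) → 5
  σ[x='t'](π[x](T)) → 3

== RESULT ==
x
t
t
t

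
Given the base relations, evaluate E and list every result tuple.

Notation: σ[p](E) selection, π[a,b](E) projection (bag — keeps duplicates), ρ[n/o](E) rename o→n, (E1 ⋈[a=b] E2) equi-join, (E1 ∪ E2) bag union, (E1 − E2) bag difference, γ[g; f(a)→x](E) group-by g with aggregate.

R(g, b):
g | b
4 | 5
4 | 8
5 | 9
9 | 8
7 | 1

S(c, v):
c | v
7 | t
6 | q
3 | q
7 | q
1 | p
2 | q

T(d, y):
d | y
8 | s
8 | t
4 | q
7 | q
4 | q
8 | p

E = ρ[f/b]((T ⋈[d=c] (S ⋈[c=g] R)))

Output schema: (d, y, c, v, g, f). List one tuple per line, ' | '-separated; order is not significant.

Row counts bottom-up:
  T → 6
  S → 6
  R → 5
  (S ⋈[c=g] R) → 2
  (T ⋈[d=c] (S ⋈[c=g] R)) → 2
  ρ[f/b]((T ⋈[d=c] (S ⋈[c=g] R))) → 2

== RESULT ==
d | y | c | v | g | f
7 | q | 7 | q | 7 | 1
7 | q | 7 | t | 7 | 1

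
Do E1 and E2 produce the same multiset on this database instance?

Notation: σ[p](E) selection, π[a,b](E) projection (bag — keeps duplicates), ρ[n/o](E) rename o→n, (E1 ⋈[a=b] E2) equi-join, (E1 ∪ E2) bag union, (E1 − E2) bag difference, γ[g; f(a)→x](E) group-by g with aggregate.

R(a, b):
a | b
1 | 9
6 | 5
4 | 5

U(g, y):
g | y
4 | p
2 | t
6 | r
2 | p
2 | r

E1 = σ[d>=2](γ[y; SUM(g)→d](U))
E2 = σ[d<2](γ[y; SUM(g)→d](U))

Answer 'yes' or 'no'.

E1 subexpression sizes:
  U → 5
  γ[y; SUM(g)→d](U) → 3
  σ[d>=2](γ[y; SUM(g)→d](U)) → 3
E2 subexpression sizes:
  U → 5
  γ[y; SUM(g)→d](U) → 3
  σ[d<2](γ[y; SUM(g)→d](U)) → 0

E1 result:
y | d
p | 6
r | 8
t | 2
E2 result:
y | d
(0 rows)
Witness: ('r', 8) appears 1× in E1 but 0× in E2.

no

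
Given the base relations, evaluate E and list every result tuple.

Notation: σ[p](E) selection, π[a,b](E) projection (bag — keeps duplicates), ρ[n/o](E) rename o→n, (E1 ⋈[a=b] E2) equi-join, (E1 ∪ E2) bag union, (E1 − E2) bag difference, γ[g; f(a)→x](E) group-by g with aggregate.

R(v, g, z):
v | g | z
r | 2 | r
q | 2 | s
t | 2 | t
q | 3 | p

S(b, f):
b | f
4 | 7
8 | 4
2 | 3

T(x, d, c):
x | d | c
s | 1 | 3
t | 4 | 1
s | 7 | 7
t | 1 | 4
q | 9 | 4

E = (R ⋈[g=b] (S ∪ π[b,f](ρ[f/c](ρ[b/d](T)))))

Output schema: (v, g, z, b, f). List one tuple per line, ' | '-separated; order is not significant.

Per-node cardinality:
  R → 4
  S → 3
  T → 5
  ρ[b/d](T) → 5
  ρ[f/c](ρ[b/d](T)) → 5
  π[b,f](ρ[f/c](ρ[b/d](T))) → 5
  (S ∪ π[b,f](ρ[f/c](ρ[b/d](T)))) → 8
  (R ⋈[g=b] (S ∪ π[b,f](ρ[f/c](ρ[b/d](T))))) → 3

== RESULT ==
v | g | z | b | f
q | 2 | s | 2 | 3
r | 2 | r | 2 | 3
t | 2 | t | 2 | 3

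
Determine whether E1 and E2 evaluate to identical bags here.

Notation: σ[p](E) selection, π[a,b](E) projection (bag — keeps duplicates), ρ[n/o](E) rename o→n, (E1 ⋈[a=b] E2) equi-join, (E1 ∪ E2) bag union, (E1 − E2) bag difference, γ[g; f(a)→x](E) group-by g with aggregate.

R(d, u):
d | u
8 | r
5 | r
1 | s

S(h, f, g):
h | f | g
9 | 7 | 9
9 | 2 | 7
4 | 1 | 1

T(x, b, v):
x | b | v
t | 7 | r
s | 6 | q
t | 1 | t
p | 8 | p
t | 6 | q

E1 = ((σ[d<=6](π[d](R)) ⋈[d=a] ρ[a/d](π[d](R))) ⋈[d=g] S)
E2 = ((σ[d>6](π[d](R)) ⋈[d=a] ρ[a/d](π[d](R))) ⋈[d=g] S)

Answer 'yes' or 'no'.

E1 subexpression sizes:
  R → 3
  π[d](R) → 3
  σ[d<=6](π[d](R)) → 2
  R → 3
  π[d](R) → 3
  ρ[a/d](π[d](R)) → 3
  (σ[d<=6](π[d](R)) ⋈[d=a] ρ[a/d](π[d](R))) → 2
  S → 3
  ((σ[d<=6](π[d](R)) ⋈[d=a] ρ[a/d](π[d](R))) ⋈[d=g] S) → 1
E2 subexpression sizes:
  R → 3
  π[d](R) → 3
  σ[d>6](π[d](R)) → 1
  R → 3
  π[d](R) → 3
  ρ[a/d](π[d](R)) → 3
  (σ[d>6](π[d](R)) ⋈[d=a] ρ[a/d](π[d](R))) → 1
  S → 3
  ((σ[d>6](π[d](R)) ⋈[d=a] ρ[a/d](π[d](R))) ⋈[d=g] S) → 0

E1 result:
d | a | h | f | g
1 | 1 | 4 | 1 | 1
E2 result:
d | a | h | f | g
(0 rows)
Witness: (1, 1, 4, 1, 1) appears 1× in E1 but 0× in E2.

no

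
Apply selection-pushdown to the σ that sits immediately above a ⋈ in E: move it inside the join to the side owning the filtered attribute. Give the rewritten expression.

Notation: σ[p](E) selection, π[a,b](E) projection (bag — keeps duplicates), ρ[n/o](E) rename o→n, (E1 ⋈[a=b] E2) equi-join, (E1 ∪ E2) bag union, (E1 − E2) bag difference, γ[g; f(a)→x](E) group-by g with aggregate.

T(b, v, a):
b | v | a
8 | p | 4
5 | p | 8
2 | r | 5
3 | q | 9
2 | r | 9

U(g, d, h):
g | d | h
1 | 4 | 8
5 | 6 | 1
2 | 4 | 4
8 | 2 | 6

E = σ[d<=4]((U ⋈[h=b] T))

σ filters on d, owned by the left side.
E' = (σ[d<=4](U) ⋈[h=b] T)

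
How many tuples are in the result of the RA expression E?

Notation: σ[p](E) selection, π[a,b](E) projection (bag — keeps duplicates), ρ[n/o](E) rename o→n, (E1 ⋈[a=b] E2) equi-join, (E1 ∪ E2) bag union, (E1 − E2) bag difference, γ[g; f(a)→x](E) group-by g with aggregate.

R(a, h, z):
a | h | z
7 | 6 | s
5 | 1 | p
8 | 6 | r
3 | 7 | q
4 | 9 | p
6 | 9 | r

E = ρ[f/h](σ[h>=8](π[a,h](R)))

Stepwise |·|:
  R → 6
  π[a,h](R) → 6
  σ[h>=8](π[a,h](R)) → 2
  ρ[f/h](σ[h>=8](π[a,h](R))) → 2

|E| = 2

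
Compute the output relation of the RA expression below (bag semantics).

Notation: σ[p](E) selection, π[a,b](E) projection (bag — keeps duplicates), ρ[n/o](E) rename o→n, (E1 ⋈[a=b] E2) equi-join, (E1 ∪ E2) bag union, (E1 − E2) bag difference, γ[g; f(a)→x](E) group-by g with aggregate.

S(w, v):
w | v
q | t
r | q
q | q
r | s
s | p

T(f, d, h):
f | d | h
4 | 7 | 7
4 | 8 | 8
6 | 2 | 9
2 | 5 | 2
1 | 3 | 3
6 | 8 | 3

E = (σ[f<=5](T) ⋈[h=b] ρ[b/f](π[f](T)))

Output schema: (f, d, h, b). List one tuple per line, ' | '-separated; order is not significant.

Stepwise |·|:
  T → 6
  σ[f<=5](T) → 4
  T → 6
  π[f](T) → 6
  ρ[b/f](π[f](T)) → 6
  (σ[f<=5](T) ⋈[h=b] ρ[b/f](π[f](T))) → 1

== RESULT ==
f | d | h | b
2 | 5 | 2 | 2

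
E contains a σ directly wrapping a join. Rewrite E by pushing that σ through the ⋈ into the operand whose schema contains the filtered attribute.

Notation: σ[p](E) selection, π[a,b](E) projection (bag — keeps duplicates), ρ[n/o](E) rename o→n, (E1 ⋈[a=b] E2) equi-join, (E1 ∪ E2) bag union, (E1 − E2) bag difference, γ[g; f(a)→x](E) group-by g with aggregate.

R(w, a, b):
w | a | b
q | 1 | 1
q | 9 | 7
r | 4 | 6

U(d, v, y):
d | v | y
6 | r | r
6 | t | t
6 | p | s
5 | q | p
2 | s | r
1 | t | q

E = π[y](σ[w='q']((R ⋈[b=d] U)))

σ filters on w, owned by the left side.
E' = π[y]((σ[w='q'](R) ⋈[b=d] U))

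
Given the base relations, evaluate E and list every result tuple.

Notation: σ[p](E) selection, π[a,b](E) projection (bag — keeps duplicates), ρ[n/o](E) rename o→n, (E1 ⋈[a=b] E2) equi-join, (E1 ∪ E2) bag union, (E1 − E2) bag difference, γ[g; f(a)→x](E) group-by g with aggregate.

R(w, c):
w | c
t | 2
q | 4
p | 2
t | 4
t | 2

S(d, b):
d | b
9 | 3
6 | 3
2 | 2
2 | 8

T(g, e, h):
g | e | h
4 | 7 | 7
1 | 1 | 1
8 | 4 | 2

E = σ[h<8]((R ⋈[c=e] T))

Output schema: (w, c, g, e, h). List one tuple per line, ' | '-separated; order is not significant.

Stepwise |·|:
  R → 5
  T → 3
  (R ⋈[c=e] T) → 2
  σ[h<8]((R ⋈[c=e] T)) → 2

== RESULT ==
w | c | g | e | h
q | 4 | 8 | 4 | 2
t | 4 | 8 | 4 | 2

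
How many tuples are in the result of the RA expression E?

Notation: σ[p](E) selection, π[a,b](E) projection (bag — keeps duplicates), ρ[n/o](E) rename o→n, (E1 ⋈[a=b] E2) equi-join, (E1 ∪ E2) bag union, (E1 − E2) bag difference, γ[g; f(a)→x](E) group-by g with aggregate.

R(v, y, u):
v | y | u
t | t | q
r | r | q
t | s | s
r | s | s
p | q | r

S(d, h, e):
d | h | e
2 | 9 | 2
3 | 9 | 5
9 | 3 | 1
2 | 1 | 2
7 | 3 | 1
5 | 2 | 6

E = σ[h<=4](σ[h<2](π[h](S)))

Subexpression sizes:
  S → 6
  π[h](S) → 6
  σ[h<2](π[h](S)) → 1
  σ[h<=4](σ[h<2](π[h](S))) → 1

|E| = 1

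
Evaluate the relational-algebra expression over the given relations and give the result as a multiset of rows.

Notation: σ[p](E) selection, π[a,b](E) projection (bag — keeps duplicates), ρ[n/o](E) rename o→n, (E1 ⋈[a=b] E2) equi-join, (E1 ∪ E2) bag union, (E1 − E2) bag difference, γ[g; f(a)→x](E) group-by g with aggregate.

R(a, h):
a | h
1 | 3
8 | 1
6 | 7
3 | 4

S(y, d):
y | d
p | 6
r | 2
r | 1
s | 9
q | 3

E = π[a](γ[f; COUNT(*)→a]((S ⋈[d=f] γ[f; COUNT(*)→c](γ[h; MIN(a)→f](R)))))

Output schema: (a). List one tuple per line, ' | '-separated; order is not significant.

Row counts bottom-up:
  S → 5
  R → 4
  γ[h; MIN(a)→f](R) → 4
  γ[f; COUNT(*)→c](γ[h; MIN(a)→f](R)) → 4
  (S ⋈[d=f] γ[f; COUNT(*)→c](γ[h; MIN(a)→f](R))) → 3
  γ[f; COUNT(*)→a]((S ⋈[d=f] γ[f; COUNT(*)→c](γ[h; MIN(a)→f](R)))) → 3
  π[a](γ[f; COUNT(*)→a]((S ⋈[d=f] γ[f; COUNT(*)→c](γ[h; MIN(a)→f](R))))) → 3

== RESULT ==
a
1
1
1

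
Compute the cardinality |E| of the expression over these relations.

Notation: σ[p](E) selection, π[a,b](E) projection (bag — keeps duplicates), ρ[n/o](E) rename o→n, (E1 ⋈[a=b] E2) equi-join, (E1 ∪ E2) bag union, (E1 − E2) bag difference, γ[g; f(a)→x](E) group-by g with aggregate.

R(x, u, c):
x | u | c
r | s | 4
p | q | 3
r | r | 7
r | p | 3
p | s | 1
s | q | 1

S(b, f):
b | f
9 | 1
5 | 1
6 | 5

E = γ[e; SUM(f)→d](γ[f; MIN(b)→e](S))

Row counts bottom-up:
  S → 3
  γ[f; MIN(b)→e](S) → 2
  γ[e; SUM(f)→d](γ[f; MIN(b)→e](S)) → 2

|E| = 2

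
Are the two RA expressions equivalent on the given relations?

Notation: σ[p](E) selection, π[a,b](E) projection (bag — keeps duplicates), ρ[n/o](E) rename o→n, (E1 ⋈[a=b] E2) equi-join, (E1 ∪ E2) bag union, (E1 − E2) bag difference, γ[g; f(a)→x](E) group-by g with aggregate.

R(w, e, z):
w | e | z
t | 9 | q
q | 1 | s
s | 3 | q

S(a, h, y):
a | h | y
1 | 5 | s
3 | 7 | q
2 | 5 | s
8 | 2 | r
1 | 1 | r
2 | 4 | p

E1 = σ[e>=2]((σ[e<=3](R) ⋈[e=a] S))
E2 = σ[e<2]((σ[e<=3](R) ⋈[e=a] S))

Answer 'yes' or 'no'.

E1 per-node cardinality:
  R → 3
  σ[e<=3](R) → 2
  S → 6
  (σ[e<=3](R) ⋈[e=a] S) → 3
  σ[e>=2]((σ[e<=3](R) ⋈[e=a] S)) → 1
E2 per-node cardinality:
  R → 3
  σ[e<=3](R) → 2
  S → 6
  (σ[e<=3](R) ⋈[e=a] S) → 3
  σ[e<2]((σ[e<=3](R) ⋈[e=a] S)) → 2

E1 result:
w | e | z | a | h | y
s | 3 | q | 3 | 7 | q
E2 result:
w | e | z | a | h | y
q | 1 | s | 1 | 1 | r
q | 1 | s | 1 | 5 | s
Witness: ('s', 3, 'q', 3, 7, 'q') appears 1× in E1 but 0× in E2.

no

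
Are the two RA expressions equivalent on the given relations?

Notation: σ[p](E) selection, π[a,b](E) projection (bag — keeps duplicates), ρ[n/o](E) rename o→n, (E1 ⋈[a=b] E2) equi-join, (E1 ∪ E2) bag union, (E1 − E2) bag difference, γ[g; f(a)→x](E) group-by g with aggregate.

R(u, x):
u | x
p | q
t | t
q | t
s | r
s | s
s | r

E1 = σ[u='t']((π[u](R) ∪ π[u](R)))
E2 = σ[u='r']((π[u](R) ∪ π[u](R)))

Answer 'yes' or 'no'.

E1 per-node cardinality:
  R → 6
  π[u](R) → 6
  R → 6
  π[u](R) → 6
  (π[u](R) ∪ π[u](R)) → 12
  σ[u='t']((π[u](R) ∪ π[u](R))) → 2
E2 per-node cardinality:
  R → 6
  π[u](R) → 6
  R → 6
  π[u](R) → 6
  (π[u](R) ∪ π[u](R)) → 12
  σ[u='r']((π[u](R) ∪ π[u](R))) → 0

E1 result:
u
t
t
E2 result:
u
(0 rows)
Witness: ('t',) appears 2× in E1 but 0× in E2.

no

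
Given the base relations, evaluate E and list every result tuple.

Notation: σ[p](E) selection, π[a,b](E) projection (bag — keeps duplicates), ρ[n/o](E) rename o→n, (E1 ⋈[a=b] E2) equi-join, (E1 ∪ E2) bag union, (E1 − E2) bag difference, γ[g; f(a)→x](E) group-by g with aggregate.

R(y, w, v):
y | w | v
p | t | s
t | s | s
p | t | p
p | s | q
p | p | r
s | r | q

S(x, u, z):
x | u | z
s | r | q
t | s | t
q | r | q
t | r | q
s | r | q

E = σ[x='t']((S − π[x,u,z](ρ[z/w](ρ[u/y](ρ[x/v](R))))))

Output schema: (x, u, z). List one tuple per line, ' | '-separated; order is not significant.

Row counts bottom-up:
  S → 5
  R → 6
  ρ[x/v](R) → 6
  ρ[u/y](ρ[x/v](R)) → 6
  ρ[z/w](ρ[u/y](ρ[x/v](R))) → 6
  π[x,u,z](ρ[z/w](ρ[u/y](ρ[x/v](R)))) → 6
  (S − π[x,u,z](ρ[z/w](ρ[u/y](ρ[x/v](R))))) → 5
  σ[x='t']((S − π[x,u,z](ρ[z/w](ρ[u/y](ρ[x/v](R)))))) → 2

== RESULT ==
x | u | z
t | r | q
t | s | t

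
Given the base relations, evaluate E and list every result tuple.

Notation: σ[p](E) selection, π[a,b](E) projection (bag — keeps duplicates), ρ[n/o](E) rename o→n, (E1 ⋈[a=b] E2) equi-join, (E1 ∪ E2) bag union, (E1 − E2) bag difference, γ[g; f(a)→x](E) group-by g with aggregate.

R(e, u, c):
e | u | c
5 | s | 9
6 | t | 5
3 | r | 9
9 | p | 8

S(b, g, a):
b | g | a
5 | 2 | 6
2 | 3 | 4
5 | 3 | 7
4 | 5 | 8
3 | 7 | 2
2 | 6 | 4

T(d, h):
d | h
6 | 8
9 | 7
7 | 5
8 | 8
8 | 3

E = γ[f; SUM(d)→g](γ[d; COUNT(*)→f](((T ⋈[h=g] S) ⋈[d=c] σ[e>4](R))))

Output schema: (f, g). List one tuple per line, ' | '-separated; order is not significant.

Row counts bottom-up:
  T → 5
  S → 6
  (T ⋈[h=g] S) → 4
  R → 4
  σ[e>4](R) → 3
  ((T ⋈[h=g] S) ⋈[d=c] σ[e>4](R)) → 3
  γ[d; COUNT(*)→f](((T ⋈[h=g] S) ⋈[d=c] σ[e>4](R))) → 2
  γ[f; SUM(d)→g](γ[d; COUNT(*)→f](((T ⋈[h=g] S) ⋈[d=c] σ[e>4](R)))) → 2

== RESULT ==
f | g
1 | 9
2 | 8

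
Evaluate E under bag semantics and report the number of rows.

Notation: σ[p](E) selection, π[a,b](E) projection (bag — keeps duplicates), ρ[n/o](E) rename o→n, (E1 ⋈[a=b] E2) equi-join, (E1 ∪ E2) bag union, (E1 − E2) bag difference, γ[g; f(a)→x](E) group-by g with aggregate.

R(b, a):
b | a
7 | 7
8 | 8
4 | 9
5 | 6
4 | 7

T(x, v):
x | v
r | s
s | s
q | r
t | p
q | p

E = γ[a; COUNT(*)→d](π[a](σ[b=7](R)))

Row counts bottom-up:
  R → 5
  σ[b=7](R) → 1
  π[a](σ[b=7](R)) → 1
  γ[a; COUNT(*)→d](π[a](σ[b=7](R))) → 1

|E| = 1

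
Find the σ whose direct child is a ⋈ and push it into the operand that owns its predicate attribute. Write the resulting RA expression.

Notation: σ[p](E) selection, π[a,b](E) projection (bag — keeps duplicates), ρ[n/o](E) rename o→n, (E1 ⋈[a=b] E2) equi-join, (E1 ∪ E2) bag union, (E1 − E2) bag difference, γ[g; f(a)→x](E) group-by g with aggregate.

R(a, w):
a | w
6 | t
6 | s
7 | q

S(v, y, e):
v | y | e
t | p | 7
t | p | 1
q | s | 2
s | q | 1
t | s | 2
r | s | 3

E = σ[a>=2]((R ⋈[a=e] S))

σ filters on a, owned by the left side.
E' = (σ[a>=2](R) ⋈[a=e] S)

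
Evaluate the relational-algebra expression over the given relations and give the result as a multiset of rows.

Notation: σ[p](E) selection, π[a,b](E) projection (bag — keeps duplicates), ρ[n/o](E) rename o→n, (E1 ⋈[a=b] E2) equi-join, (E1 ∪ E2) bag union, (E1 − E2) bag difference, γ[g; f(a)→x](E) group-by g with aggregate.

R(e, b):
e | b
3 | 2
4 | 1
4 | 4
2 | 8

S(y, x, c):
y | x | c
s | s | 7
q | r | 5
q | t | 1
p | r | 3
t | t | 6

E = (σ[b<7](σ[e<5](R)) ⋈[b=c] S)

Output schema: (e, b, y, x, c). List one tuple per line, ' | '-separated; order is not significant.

Stepwise |·|:
  R → 4
  σ[e<5](R) → 4
  σ[b<7](σ[e<5](R)) → 3
  S → 5
  (σ[b<7](σ[e<5](R)) ⋈[b=c] S) → 1

== RESULT ==
e | b | y | x | c
4 | 1 | q | t | 1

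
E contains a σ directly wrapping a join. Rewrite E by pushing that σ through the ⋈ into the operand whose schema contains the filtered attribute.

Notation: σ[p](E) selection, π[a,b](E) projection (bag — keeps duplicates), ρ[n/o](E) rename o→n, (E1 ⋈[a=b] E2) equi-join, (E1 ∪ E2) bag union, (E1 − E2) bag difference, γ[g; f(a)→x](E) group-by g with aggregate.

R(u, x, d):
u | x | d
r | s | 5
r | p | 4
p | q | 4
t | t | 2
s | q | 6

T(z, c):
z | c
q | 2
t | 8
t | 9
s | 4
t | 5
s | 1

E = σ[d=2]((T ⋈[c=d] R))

σ filters on d, owned by the right side.
E' = (T ⋈[c=d] σ[d=2](R))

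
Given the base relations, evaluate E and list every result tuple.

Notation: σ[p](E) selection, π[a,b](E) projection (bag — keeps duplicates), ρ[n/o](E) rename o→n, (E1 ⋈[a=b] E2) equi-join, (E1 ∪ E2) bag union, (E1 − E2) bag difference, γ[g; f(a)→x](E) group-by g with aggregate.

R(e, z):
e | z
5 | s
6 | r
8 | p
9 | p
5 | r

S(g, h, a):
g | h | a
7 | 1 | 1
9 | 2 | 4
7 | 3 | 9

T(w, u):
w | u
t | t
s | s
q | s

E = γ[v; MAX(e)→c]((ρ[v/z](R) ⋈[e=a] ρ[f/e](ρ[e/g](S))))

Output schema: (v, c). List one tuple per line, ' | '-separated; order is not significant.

Row counts bottom-up:
  R → 5
  ρ[v/z](R) → 5
  S → 3
  ρ[e/g](S) → 3
  ρ[f/e](ρ[e/g](S)) → 3
  (ρ[v/z](R) ⋈[e=a] ρ[f/e](ρ[e/g](S))) → 1
  γ[v; MAX(e)→c]((ρ[v/z](R) ⋈[e=a] ρ[f/e](ρ[e/g](S)))) → 1

== RESULT ==
v | c
p | 9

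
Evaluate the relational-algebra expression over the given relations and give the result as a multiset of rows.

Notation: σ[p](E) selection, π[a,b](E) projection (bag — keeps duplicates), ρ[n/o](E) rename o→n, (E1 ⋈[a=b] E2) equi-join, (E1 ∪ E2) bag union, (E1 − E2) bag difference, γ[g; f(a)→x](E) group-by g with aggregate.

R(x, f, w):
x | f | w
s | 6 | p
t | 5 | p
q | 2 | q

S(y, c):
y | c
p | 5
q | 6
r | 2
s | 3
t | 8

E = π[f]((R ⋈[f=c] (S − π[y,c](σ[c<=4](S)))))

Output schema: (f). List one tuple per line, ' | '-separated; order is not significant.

Stepwise |·|:
  R → 3
  S → 5
  S → 5
  σ[c<=4](S) → 2
  π[y,c](σ[c<=4](S)) → 2
  (S − π[y,c](σ[c<=4](S))) → 3
  (R ⋈[f=c] (S − π[y,c](σ[c<=4](S)))) → 2
  π[f]((R ⋈[f=c] (S − π[y,c](σ[c<=4](S))))) → 2

== RESULT ==
f
5
6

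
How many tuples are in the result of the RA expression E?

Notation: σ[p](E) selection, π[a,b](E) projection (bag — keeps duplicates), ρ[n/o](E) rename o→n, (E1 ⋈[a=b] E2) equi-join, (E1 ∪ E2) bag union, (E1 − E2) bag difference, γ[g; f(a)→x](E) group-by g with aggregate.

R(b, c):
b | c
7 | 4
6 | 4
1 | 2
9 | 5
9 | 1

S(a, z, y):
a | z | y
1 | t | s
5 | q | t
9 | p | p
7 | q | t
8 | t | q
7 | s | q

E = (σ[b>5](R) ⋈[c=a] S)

Row counts bottom-up:
  R → 5
  σ[b>5](R) → 4
  S → 6
  (σ[b>5](R) ⋈[c=a] S) → 2

|E| = 2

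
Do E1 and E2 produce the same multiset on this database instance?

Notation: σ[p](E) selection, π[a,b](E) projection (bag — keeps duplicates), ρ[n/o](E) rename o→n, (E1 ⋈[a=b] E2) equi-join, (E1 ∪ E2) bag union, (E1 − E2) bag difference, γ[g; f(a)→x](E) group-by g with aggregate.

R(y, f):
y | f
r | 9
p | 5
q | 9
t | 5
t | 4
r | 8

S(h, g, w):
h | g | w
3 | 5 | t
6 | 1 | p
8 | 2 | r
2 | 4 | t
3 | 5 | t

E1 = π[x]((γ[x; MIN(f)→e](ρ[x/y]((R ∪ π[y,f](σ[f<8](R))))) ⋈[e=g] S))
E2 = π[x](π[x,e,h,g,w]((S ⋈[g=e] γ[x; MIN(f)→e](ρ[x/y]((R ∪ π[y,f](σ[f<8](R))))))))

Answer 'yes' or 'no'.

E1 subexpression sizes:
  R → 6
  R → 6
  σ[f<8](R) → 3
  π[y,f](σ[f<8](R)) → 3
  (R ∪ π[y,f](σ[f<8](R))) → 9
  ρ[x/y]((R ∪ π[y,f](σ[f<8](R)))) → 9
  γ[x; MIN(f)→e](ρ[x/y]((R ∪ π[y,f](σ[f<8](R))))) → 4
  S → 5
  (γ[x; MIN(f)→e](ρ[x/y]((R ∪ π[y,f](σ[f<8](R))))) ⋈[e=g] S) → 3
  π[x]((γ[x; MIN(f)→e](ρ[x/y]((R ∪ π[y,f](σ[f<8](R))))) ⋈[e=g] S)) → 3
E2 subexpression sizes:
  S → 5
  R → 6
  R → 6
  σ[f<8](R) → 3
  π[y,f](σ[f<8](R)) → 3
  (R ∪ π[y,f](σ[f<8](R))) → 9
  ρ[x/y]((R ∪ π[y,f](σ[f<8](R)))) → 9
  γ[x; MIN(f)→e](ρ[x/y]((R ∪ π[y,f](σ[f<8](R))))) → 4
  (S ⋈[g=e] γ[x; MIN(f)→e](ρ[x/y]((R ∪ π[y,f](σ[f<8](R)))))) → 3
  π[x,e,h,g,w]((S ⋈[g=e] γ[x; MIN(f)→e](ρ[x/y]((R ∪ π[y,f](σ[f<8](R))))))) → 3
  π[x](π[x,e,h,g,w]((S ⋈[g=e] γ[x; MIN(f)→e](ρ[x/y]((R ∪ π[y,f](σ[f<8](R)))))))) → 3

E1 and E2 produce the same multiset:
x
p
p
t

yes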